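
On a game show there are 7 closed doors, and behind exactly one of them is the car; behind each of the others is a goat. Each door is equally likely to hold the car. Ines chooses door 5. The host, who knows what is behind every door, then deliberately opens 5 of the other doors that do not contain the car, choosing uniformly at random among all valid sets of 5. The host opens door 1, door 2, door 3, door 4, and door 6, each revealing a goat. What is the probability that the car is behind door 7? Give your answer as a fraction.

6/7

Consider each possible location of the car in turn.
If it is behind any of doors 1, 2, 3, 4, and 6 (prior 1/7 each): that door was opened and seen not to hold the prize — ruled out; weight (1/7)·0 = 0 each.
If it is behind door 5 (prior 1/7): the host has 6 equally likely choices, so probability 1/6; weight (1/7)·(1/6) = 1/42.
If it is behind door 7 (prior 1/7): the host has no choice, probability 1; weight (1/7)·1 = 1/7.
The weights sum to 1/6.
So P(the car behind door 7 | the host opened door 1, door 2, door 3, door 4, and door 6) = (1/7) / (1/6) = 6/7.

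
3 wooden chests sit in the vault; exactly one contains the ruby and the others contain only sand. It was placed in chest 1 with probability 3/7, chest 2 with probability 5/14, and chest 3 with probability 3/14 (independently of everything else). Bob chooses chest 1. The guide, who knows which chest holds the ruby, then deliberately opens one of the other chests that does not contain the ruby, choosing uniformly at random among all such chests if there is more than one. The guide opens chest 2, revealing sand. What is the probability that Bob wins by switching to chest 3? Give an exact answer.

1/2

Condition on the true location of the ruby.
If it is in chest 1 (prior 3/7): the guide has 2 equally likely choices, so probability 1/2; weight (3/7)·(1/2) = 3/14.
If it is in chest 2 (prior 5/14): the guide opened chest 2, so this case is ruled out; weight (5/14)·0 = 0.
If it is in chest 3 (prior 3/14): the guide has no choice, probability 1; weight (3/14)·1 = 3/14.
The weights sum to 3/7.
So P(the ruby in chest 3 | the guide opened chest 2) = (3/14) / (3/7) = 1/2.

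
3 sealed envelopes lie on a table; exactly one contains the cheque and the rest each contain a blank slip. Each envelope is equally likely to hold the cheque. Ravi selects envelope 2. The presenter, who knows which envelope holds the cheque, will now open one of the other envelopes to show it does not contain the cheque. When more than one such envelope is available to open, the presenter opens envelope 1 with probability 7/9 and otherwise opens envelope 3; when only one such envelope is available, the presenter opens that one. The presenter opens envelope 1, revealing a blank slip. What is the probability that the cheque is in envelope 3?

Apply Bayes' rule, conditioning on where the cheque actually is.
If it is in envelope 1 (prior 1/3): the presenter opened envelope 1, so this case is ruled out; weight (1/3)·0 = 0.
If it is in envelope 2 (prior 1/3): envelope 1 is available, opened with probability 7/9; weight (1/3)·(7/9) = 7/27.
If it is in envelope 3 (prior 1/3): only envelope 1 is available, probability 1; weight (1/3)·1 = 1/3.
The weights sum to 16/27.
So P(the cheque in envelope 3 | the presenter opened envelope 1) = (1/3) / (16/27) = 9/16.

9/16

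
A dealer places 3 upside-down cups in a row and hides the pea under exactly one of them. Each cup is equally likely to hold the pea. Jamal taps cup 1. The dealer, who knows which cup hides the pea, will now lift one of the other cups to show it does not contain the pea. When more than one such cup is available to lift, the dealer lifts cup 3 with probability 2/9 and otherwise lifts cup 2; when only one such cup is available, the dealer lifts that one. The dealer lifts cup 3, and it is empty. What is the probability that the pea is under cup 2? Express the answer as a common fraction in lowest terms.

Consider each possible location of the pea in turn.
If it is under cup 1 (prior 1/3): cup 3 is available, opened with probability 2/9; weight (1/3)·(2/9) = 2/27.
If it is under cup 2 (prior 1/3): only cup 3 is available, probability 1; weight (1/3)·1 = 1/3.
If it is under cup 3 (prior 1/3): the dealer opened cup 3, so this case is ruled out; weight (1/3)·0 = 0.
The weights sum to 11/27.
So P(the pea under cup 2 | the dealer opened cup 3) = (1/3) / (11/27) = 9/11.

9/11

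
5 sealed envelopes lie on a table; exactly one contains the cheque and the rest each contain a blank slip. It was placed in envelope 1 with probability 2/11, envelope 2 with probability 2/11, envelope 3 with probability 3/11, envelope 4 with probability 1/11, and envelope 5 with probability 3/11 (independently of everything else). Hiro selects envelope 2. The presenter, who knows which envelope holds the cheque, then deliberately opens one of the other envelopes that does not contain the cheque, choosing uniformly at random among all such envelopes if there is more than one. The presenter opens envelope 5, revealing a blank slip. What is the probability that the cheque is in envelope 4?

Consider each possible location of the cheque in turn.
If it is in envelope 1 (prior 2/11): the presenter has 3 equally likely choices, so probability 1/3; weight (2/11)·(1/3) = 2/33.
If it is in envelope 2 (prior 2/11): the presenter has 4 equally likely choices, so probability 1/4; weight (2/11)·(1/4) = 1/22.
If it is in envelope 3 (prior 3/11): the presenter has 3 equally likely choices, so probability 1/3; weight (3/11)·(1/3) = 1/11.
If it is in envelope 4 (prior 1/11): the presenter has 3 equally likely choices, so probability 1/3; weight (1/11)·(1/3) = 1/33.
If it is in envelope 5 (prior 3/11): the presenter opened envelope 5, so this case is ruled out; weight (3/11)·0 = 0.
The weights sum to 5/22.
So P(the cheque in envelope 4 | the presenter opened envelope 5) = (1/33) / (5/22) = 2/15.

2/15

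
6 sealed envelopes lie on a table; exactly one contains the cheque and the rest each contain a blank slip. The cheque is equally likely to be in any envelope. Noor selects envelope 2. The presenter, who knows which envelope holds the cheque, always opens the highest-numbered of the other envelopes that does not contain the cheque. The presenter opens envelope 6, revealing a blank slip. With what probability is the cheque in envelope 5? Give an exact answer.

1/5

Apply Bayes' rule, conditioning on where the cheque actually is.
If it is in any of envelopes 1, 2, 3, 4, and 5 (prior 1/6 each): envelope 6 is the highest-numbered option available, probability 1; weight (1/6)·1 = 1/6 each.
If it is in envelope 6 (prior 1/6): the presenter opened envelope 6, so this case is ruled out; weight (1/6)·0 = 0.
The weights sum to 5/6.
So P(the cheque in envelope 5 | the presenter opened envelope 6) = (1/6) / (5/6) = 1/5.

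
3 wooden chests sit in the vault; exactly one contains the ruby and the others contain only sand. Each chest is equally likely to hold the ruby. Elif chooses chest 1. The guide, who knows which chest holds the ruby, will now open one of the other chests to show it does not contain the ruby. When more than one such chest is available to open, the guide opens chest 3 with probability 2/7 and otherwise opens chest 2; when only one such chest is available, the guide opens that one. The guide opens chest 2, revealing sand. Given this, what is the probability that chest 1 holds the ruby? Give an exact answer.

5/12

Apply Bayes' rule, conditioning on where the ruby actually is.
If it is in chest 1 (prior 1/3): chest 3 is available but not opened, probability 5/7; weight (1/3)·(5/7) = 5/21.
If it is in chest 2 (prior 1/3): the guide opened chest 2, so this case is ruled out; weight (1/3)·0 = 0.
If it is in chest 3 (prior 1/3): only chest 2 is available, probability 1; weight (1/3)·1 = 1/3.
The weights sum to 4/7.
So P(the ruby in chest 1 | the guide opened chest 2) = (5/21) / (4/7) = 5/12.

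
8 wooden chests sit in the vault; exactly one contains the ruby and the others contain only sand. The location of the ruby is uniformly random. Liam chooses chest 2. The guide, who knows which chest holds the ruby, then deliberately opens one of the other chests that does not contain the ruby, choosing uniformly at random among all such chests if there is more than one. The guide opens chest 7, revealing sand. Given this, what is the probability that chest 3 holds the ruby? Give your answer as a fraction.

Apply Bayes' rule, conditioning on where the ruby actually is.
If it is in any of chests 1, 3, 4, 5, 6, and 8 (prior 1/8 each): the guide has 6 equally likely choices, so probability 1/6; weight (1/8)·(1/6) = 1/48 each.
If it is in chest 2 (prior 1/8): the guide has 7 equally likely choices, so probability 1/7; weight (1/8)·(1/7) = 1/56.
If it is in chest 7 (prior 1/8): the guide opened chest 7, so this case is ruled out; weight (1/8)·0 = 0.
The weights sum to 1/7.
So P(the ruby in chest 3 | the guide opened chest 7) = (1/48) / (1/7) = 7/48.

7/48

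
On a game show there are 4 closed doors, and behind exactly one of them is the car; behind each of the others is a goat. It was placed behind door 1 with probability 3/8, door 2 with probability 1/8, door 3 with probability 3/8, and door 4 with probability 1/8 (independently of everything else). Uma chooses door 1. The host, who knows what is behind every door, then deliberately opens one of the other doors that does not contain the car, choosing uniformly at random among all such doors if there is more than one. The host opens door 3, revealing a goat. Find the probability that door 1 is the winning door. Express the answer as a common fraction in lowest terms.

Condition on the true location of the car.
If it is behind door 1 (prior 3/8): the host has 3 equally likely choices, so probability 1/3; weight (3/8)·(1/3) = 1/8.
If it is behind either of doors 2 and 4 (prior 1/8 each): the host has 2 equally likely choices, so probability 1/2; weight (1/8)·(1/2) = 1/16 each.
If it is behind door 3 (prior 3/8): the host opened door 3, so this case is ruled out; weight (3/8)·0 = 0.
The weights sum to 1/4.
So P(the car behind door 1 | the host opened door 3) = (1/8) / (1/4) = 1/2.

1/2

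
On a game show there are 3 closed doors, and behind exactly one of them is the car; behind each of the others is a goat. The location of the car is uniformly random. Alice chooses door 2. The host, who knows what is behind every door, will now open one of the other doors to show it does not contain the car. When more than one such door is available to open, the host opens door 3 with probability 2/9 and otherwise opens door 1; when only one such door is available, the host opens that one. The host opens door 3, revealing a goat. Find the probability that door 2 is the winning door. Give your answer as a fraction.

Consider each possible location of the car in turn.
If it is behind door 1 (prior 1/3): only door 3 is available, probability 1; weight (1/3)·1 = 1/3.
If it is behind door 2 (prior 1/3): door 3 is available, opened with probability 2/9; weight (1/3)·(2/9) = 2/27.
If it is behind door 3 (prior 1/3): the host opened door 3, so this case is ruled out; weight (1/3)·0 = 0.
The weights sum to 11/27.
So P(the car behind door 2 | the host opened door 3) = (2/27) / (11/27) = 2/11.

2/11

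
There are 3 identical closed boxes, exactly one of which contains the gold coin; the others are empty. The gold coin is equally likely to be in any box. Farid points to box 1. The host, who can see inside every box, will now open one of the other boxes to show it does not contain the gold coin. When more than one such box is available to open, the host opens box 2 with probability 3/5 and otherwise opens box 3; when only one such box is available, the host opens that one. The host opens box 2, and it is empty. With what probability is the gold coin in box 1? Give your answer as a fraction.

3/8

Consider each possible location of the gold coin in turn.
If it is in box 1 (prior 1/3): box 2 is available, opened with probability 3/5; weight (1/3)·(3/5) = 1/5.
If it is in box 2 (prior 1/3): the host opened box 2, so this case is ruled out; weight (1/3)·0 = 0.
If it is in box 3 (prior 1/3): only box 2 is available, probability 1; weight (1/3)·1 = 1/3.
The weights sum to 8/15.
So P(the gold coin in box 1 | the host opened box 2) = (1/5) / (8/15) = 3/8.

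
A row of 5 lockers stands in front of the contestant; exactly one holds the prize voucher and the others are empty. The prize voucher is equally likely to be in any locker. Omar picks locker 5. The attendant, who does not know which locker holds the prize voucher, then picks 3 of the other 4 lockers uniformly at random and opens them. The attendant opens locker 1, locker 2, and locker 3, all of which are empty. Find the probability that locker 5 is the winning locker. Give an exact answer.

Consider each possible location of the prize voucher in turn.
If it is in any of lockers 1, 2, and 3 (prior 1/5 each): that locker was opened and seen not to hold the prize — ruled out; weight (1/5)·0 = 0 each.
If it is in either of lockers 4 and 5 (prior 1/5 each): the attendant picks exactly this set with probability 1/4 regardless, and none is the prize; weight (1/5)·(1/4) = 1/20 each.
The weights sum to 1/10.
So P(the prize voucher in locker 5 | the attendant opened locker 1, locker 2, and locker 3) = (1/20) / (1/10) = 1/2.

1/2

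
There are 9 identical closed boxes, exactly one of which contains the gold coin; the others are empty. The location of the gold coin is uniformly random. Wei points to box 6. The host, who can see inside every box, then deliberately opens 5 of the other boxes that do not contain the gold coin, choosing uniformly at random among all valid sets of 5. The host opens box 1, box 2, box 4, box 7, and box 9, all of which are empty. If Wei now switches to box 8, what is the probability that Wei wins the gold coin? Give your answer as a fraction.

Consider each possible location of the gold coin in turn.
If it is in any of boxes 1, 2, 4, 7, and 9 (prior 1/9 each): that box was opened and seen not to hold the prize — ruled out; weight (1/9)·0 = 0 each.
If it is in any of boxes 3, 5, and 8 (prior 1/9 each): the host has 21 equally likely choices, so probability 1/21; weight (1/9)·(1/21) = 1/189 each.
If it is in box 6 (prior 1/9): the host has 56 equally likely choices, so probability 1/56; weight (1/9)·(1/56) = 1/504.
The weights sum to 1/56.
So P(the gold coin in box 8 | the host opened box 1, box 2, box 4, box 7, and box 9) = (1/189) / (1/56) = 8/27.

8/27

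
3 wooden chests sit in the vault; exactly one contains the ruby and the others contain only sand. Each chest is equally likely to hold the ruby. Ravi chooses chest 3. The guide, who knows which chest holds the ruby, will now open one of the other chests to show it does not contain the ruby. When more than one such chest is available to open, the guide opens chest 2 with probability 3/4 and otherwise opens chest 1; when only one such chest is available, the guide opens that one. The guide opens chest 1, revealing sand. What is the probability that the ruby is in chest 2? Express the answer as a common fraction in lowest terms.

4/5

Condition on the true location of the ruby.
If it is in chest 1 (prior 1/3): the guide opened chest 1, so this case is ruled out; weight (1/3)·0 = 0.
If it is in chest 2 (prior 1/3): only chest 1 is available, probability 1; weight (1/3)·1 = 1/3.
If it is in chest 3 (prior 1/3): chest 2 is available but not opened, probability 1/4; weight (1/3)·(1/4) = 1/12.
The weights sum to 5/12.
So P(the ruby in chest 2 | the guide opened chest 1) = (1/3) / (5/12) = 4/5.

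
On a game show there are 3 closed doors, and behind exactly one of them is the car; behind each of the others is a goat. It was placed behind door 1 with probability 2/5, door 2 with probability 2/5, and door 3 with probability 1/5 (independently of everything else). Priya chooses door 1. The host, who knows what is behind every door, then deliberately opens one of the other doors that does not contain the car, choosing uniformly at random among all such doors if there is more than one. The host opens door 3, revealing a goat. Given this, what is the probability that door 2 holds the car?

2/3

Condition on the true location of the car.
If it is behind door 1 (prior 2/5): the host has 2 equally likely choices, so probability 1/2; weight (2/5)·(1/2) = 1/5.
If it is behind door 2 (prior 2/5): the host has no choice, probability 1; weight (2/5)·1 = 2/5.
If it is behind door 3 (prior 1/5): the host opened door 3, so this case is ruled out; weight (1/5)·0 = 0.
The weights sum to 3/5.
So P(the car behind door 2 | the host opened door 3) = (2/5) / (3/5) = 2/3.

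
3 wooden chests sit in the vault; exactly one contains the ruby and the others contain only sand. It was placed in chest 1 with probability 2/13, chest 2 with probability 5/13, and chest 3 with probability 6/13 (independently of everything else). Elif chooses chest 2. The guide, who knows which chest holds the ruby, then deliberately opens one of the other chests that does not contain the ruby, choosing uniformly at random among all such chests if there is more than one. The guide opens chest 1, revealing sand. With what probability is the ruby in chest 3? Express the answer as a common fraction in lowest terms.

Consider each possible location of the ruby in turn.
If it is in chest 1 (prior 2/13): the guide opened chest 1, so this case is ruled out; weight (2/13)·0 = 0.
If it is in chest 2 (prior 5/13): the guide has 2 equally likely choices, so probability 1/2; weight (5/13)·(1/2) = 5/26.
If it is in chest 3 (prior 6/13): the guide has no choice, probability 1; weight (6/13)·1 = 6/13.
The weights sum to 17/26.
So P(the ruby in chest 3 | the guide opened chest 1) = (6/13) / (17/26) = 12/17.

12/17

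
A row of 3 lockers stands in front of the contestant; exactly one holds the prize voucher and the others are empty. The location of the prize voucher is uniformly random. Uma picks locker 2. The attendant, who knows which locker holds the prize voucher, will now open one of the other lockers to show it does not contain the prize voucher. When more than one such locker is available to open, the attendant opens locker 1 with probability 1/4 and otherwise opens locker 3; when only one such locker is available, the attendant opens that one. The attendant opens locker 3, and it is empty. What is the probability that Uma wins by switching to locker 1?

Condition on the true location of the prize voucher.
If it is in locker 1 (prior 1/3): only locker 3 is available, probability 1; weight (1/3)·1 = 1/3.
If it is in locker 2 (prior 1/3): locker 1 is available but not opened, probability 3/4; weight (1/3)·(3/4) = 1/4.
If it is in locker 3 (prior 1/3): the attendant opened locker 3, so this case is ruled out; weight (1/3)·0 = 0.
The weights sum to 7/12.
So P(the prize voucher in locker 1 | the attendant opened locker 3) = (1/3) / (7/12) = 4/7.

4/7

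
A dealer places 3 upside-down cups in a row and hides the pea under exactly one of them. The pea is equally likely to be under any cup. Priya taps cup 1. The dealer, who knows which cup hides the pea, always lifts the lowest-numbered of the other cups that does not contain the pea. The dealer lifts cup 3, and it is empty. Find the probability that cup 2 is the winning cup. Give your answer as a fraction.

1

Apply Bayes' rule, conditioning on where the pea actually is.
If it is under cup 1 (prior 1/3): the dealer would have opened cup 2 instead, probability 0; weight (1/3)·0 = 0.
If it is under cup 2 (prior 1/3): cup 3 is the lowest-numbered option available, probability 1; weight (1/3)·1 = 1/3.
If it is under cup 3 (prior 1/3): the dealer opened cup 3, so this case is ruled out; weight (1/3)·0 = 0.
The weights sum to 1/3.
So P(the pea under cup 2 | the dealer opened cup 3) = (1/3) / (1/3) = 1.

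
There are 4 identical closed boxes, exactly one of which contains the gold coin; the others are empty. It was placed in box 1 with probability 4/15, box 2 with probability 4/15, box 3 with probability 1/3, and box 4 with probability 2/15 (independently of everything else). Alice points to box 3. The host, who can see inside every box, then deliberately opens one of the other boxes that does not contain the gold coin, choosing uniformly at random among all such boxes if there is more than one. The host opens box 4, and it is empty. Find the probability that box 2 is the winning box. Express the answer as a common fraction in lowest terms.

6/17

Condition on the true location of the gold coin.
If it is in either of boxes 1 and 2 (prior 4/15 each): the host has 2 equally likely choices, so probability 1/2; weight (4/15)·(1/2) = 2/15 each.
If it is in box 3 (prior 1/3): the host has 3 equally likely choices, so probability 1/3; weight (1/3)·(1/3) = 1/9.
If it is in box 4 (prior 2/15): the host opened box 4, so this case is ruled out; weight (2/15)·0 = 0.
The weights sum to 17/45.
So P(the gold coin in box 2 | the host opened box 4) = (2/15) / (17/45) = 6/17.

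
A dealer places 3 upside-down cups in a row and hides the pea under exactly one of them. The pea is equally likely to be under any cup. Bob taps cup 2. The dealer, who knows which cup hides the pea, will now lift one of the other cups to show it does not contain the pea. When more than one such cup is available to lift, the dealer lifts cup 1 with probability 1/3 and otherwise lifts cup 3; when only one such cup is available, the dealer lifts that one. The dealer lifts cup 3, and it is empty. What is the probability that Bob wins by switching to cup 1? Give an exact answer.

3/5

Apply Bayes' rule, conditioning on where the pea actually is.
If it is under cup 1 (prior 1/3): only cup 3 is available, probability 1; weight (1/3)·1 = 1/3.
If it is under cup 2 (prior 1/3): cup 1 is available but not opened, probability 2/3; weight (1/3)·(2/3) = 2/9.
If it is under cup 3 (prior 1/3): the dealer opened cup 3, so this case is ruled out; weight (1/3)·0 = 0.
The weights sum to 5/9.
So P(the pea under cup 1 | the dealer opened cup 3) = (1/3) / (5/9) = 3/5.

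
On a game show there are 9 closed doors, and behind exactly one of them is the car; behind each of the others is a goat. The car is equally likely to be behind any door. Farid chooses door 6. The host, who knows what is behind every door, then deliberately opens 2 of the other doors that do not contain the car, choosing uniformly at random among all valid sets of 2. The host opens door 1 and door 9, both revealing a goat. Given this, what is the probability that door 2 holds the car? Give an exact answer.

4/27

Consider each possible location of the car in turn.
If it is behind either of doors 1 and 9 (prior 1/9 each): that door was opened and seen not to hold the prize — ruled out; weight (1/9)·0 = 0 each.
If it is behind any of doors 2, 3, 4, 5, 7, and 8 (prior 1/9 each): the host has 21 equally likely choices, so probability 1/21; weight (1/9)·(1/21) = 1/189 each.
If it is behind door 6 (prior 1/9): the host has 28 equally likely choices, so probability 1/28; weight (1/9)·(1/28) = 1/252.
The weights sum to 1/28.
So P(the car behind door 2 | the host opened door 1 and door 9) = (1/189) / (1/28) = 4/27.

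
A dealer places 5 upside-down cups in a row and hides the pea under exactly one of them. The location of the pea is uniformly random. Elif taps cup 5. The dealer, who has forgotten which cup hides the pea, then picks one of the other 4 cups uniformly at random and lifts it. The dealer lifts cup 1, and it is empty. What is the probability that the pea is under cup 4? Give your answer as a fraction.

1/4

Condition on the true location of the pea.
If it is under cup 1 (prior 1/5): the dealer opened cup 1, so this case is ruled out; weight (1/5)·0 = 0.
If it is under any of cups 2, 3, 4, and 5 (prior 1/5 each): the dealer picks cup 1 with probability 1/4 regardless, and it is not the prize; weight (1/5)·(1/4) = 1/20 each.
The weights sum to 1/5.
So P(the pea under cup 4 | the dealer opened cup 1) = (1/20) / (1/5) = 1/4.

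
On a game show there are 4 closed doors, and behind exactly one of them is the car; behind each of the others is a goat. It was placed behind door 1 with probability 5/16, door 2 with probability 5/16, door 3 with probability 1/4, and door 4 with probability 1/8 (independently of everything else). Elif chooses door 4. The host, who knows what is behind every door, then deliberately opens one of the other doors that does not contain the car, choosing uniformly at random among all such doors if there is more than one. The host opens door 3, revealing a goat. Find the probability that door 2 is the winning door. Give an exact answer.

Consider each possible location of the car in turn.
If it is behind either of doors 1 and 2 (prior 5/16 each): the host has 2 equally likely choices, so probability 1/2; weight (5/16)·(1/2) = 5/32 each.
If it is behind door 3 (prior 1/4): the host opened door 3, so this case is ruled out; weight (1/4)·0 = 0.
If it is behind door 4 (prior 1/8): the host has 3 equally likely choices, so probability 1/3; weight (1/8)·(1/3) = 1/24.
The weights sum to 17/48.
So P(the car behind door 2 | the host opened door 3) = (5/32) / (17/48) = 15/34.

15/34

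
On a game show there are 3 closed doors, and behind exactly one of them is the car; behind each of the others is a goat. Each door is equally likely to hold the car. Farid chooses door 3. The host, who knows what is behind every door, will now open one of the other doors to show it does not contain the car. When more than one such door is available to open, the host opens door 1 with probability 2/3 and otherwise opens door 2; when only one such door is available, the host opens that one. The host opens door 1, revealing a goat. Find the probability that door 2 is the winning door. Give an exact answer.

3/5

Condition on the true location of the car.
If it is behind door 1 (prior 1/3): the host opened door 1, so this case is ruled out; weight (1/3)·0 = 0.
If it is behind door 2 (prior 1/3): only door 1 is available, probability 1; weight (1/3)·1 = 1/3.
If it is behind door 3 (prior 1/3): door 1 is available, opened with probability 2/3; weight (1/3)·(2/3) = 2/9.
The weights sum to 5/9.
So P(the car behind door 2 | the host opened door 1) = (1/3) / (5/9) = 3/5.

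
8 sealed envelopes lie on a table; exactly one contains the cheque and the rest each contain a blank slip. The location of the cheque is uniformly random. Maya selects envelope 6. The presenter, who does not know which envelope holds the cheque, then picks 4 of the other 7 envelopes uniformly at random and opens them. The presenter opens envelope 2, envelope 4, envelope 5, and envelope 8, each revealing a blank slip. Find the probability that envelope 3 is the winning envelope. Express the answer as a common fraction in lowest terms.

1/4

Condition on the true location of the cheque.
If it is in any of envelopes 1, 3, 6, and 7 (prior 1/8 each): the presenter picks exactly this set with probability 1/35 regardless, and none is the prize; weight (1/8)·(1/35) = 1/280 each.
If it is in any of envelopes 2, 4, 5, and 8 (prior 1/8 each): that envelope was opened and seen not to hold the prize — ruled out; weight (1/8)·0 = 0 each.
The weights sum to 1/70.
So P(the cheque in envelope 3 | the presenter opened envelope 2, envelope 4, envelope 5, and envelope 8) = (1/280) / (1/70) = 1/4.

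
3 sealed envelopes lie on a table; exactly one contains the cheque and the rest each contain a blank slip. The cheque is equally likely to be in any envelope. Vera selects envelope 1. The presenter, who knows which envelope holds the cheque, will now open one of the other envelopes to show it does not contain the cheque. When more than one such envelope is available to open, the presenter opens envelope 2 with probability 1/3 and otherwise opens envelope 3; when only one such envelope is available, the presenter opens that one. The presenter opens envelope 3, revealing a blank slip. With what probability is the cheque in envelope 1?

2/5

Condition on the true location of the cheque.
If it is in envelope 1 (prior 1/3): envelope 2 is available but not opened, probability 2/3; weight (1/3)·(2/3) = 2/9.
If it is in envelope 2 (prior 1/3): only envelope 3 is available, probability 1; weight (1/3)·1 = 1/3.
If it is in envelope 3 (prior 1/3): the presenter opened envelope 3, so this case is ruled out; weight (1/3)·0 = 0.
The weights sum to 5/9.
So P(the cheque in envelope 1 | the presenter opened envelope 3) = (2/9) / (5/9) = 2/5.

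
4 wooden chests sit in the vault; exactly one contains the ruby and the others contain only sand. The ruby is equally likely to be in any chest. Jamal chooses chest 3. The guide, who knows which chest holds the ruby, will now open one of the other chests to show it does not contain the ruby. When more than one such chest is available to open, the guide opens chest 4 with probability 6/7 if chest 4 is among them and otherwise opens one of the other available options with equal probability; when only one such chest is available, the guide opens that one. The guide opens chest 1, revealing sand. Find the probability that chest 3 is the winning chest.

Apply Bayes' rule, conditioning on where the ruby actually is.
If it is in chest 1 (prior 1/4): the guide opened chest 1, so this case is ruled out; weight (1/4)·0 = 0.
If it is in chest 2 (prior 1/4): chest 4 is available but not opened, probability 1/7; weight (1/4)·(1/7) = 1/28.
If it is in chest 3 (prior 1/4): chest 4 is available but not opened; chest 1 gets probability (1 − 6/7)/2 = 1/14; weight (1/4)·(1/14) = 1/56.
If it is in chest 4 (prior 1/4): chest 4 holds the prize so is unavailable; the guide chooses uniformly among the 2 others, probability 1/2; weight (1/4)·(1/2) = 1/8.
The weights sum to 5/28.
So P(the ruby in chest 3 | the guide opened chest 1) = (1/56) / (5/28) = 1/10.

1/10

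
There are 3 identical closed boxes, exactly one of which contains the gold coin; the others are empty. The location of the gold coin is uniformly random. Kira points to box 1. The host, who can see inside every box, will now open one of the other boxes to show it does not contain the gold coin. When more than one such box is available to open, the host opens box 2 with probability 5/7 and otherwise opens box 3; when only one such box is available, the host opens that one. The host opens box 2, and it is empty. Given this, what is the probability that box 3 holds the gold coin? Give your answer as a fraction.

7/12

Consider each possible location of the gold coin in turn.
If it is in box 1 (prior 1/3): box 2 is available, opened with probability 5/7; weight (1/3)·(5/7) = 5/21.
If it is in box 2 (prior 1/3): the host opened box 2, so this case is ruled out; weight (1/3)·0 = 0.
If it is in box 3 (prior 1/3): only box 2 is available, probability 1; weight (1/3)·1 = 1/3.
The weights sum to 4/7.
So P(the gold coin in box 3 | the host opened box 2) = (1/3) / (4/7) = 7/12.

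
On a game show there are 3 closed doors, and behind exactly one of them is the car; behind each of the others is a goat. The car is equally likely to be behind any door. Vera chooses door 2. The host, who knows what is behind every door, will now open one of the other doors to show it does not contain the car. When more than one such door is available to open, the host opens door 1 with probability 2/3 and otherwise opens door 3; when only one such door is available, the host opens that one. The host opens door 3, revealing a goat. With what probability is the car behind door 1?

Condition on the true location of the car.
If it is behind door 1 (prior 1/3): only door 3 is available, probability 1; weight (1/3)·1 = 1/3.
If it is behind door 2 (prior 1/3): door 1 is available but not opened, probability 1/3; weight (1/3)·(1/3) = 1/9.
If it is behind door 3 (prior 1/3): the host opened door 3, so this case is ruled out; weight (1/3)·0 = 0.
The weights sum to 4/9.
So P(the car behind door 1 | the host opened door 3) = (1/3) / (4/9) = 3/4.

3/4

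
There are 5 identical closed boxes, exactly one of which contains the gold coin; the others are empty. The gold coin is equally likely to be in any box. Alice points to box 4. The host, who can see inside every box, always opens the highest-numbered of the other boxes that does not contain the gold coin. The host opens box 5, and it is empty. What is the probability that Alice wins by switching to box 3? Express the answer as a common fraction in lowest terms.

1/4

Consider each possible location of the gold coin in turn.
If it is in any of boxes 1, 2, 3, and 4 (prior 1/5 each): box 5 is the highest-numbered option available, probability 1; weight (1/5)·1 = 1/5 each.
If it is in box 5 (prior 1/5): the host opened box 5, so this case is ruled out; weight (1/5)·0 = 0.
The weights sum to 4/5.
So P(the gold coin in box 3 | the host opened box 5) = (1/5) / (4/5) = 1/4.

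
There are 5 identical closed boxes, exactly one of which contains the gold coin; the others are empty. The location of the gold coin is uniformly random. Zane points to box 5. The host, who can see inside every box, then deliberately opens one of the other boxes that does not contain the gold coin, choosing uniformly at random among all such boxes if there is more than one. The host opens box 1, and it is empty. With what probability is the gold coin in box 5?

Apply Bayes' rule, conditioning on where the gold coin actually is.
If it is in box 1 (prior 1/5): the host opened box 1, so this case is ruled out; weight (1/5)·0 = 0.
If it is in any of boxes 2, 3, and 4 (prior 1/5 each): the host has 3 equally likely choices, so probability 1/3; weight (1/5)·(1/3) = 1/15 each.
If it is in box 5 (prior 1/5): the host has 4 equally likely choices, so probability 1/4; weight (1/5)·(1/4) = 1/20.
The weights sum to 1/4.
So P(the gold coin in box 5 | the host opened box 1) = (1/20) / (1/4) = 1/5.

1/5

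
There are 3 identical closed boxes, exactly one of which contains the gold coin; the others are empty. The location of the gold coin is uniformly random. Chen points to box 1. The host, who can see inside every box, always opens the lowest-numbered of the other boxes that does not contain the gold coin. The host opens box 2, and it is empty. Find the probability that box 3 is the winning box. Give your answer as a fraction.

Consider each possible location of the gold coin in turn.
If it is in either of boxes 1 and 3 (prior 1/3 each): box 2 is the lowest-numbered option available, probability 1; weight (1/3)·1 = 1/3 each.
If it is in box 2 (prior 1/3): the host opened box 2, so this case is ruled out; weight (1/3)·0 = 0.
The weights sum to 2/3.
So P(the gold coin in box 3 | the host opened box 2) = (1/3) / (2/3) = 1/2.

1/2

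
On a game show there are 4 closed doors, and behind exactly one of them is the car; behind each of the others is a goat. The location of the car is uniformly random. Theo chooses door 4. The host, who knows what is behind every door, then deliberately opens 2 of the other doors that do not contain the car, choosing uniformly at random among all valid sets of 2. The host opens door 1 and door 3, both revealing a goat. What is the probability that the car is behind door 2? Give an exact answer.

Consider each possible location of the car in turn.
If it is behind either of doors 1 and 3 (prior 1/4 each): that door was opened and seen not to hold the prize — ruled out; weight (1/4)·0 = 0 each.
If it is behind door 2 (prior 1/4): the host has no choice, probability 1; weight (1/4)·1 = 1/4.
If it is behind door 4 (prior 1/4): the host has 3 equally likely choices, so probability 1/3; weight (1/4)·(1/3) = 1/12.
The weights sum to 1/3.
So P(the car behind door 2 | the host opened door 1 and door 3) = (1/4) / (1/3) = 3/4.

3/4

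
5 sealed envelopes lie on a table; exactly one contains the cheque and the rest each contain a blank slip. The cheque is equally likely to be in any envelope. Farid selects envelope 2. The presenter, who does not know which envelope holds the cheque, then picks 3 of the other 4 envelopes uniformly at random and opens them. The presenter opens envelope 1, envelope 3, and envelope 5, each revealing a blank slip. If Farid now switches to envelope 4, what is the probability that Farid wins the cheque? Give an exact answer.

1/2

Apply Bayes' rule, conditioning on where the cheque actually is.
If it is in any of envelopes 1, 3, and 5 (prior 1/5 each): that envelope was opened and seen not to hold the prize — ruled out; weight (1/5)·0 = 0 each.
If it is in either of envelopes 2 and 4 (prior 1/5 each): the presenter picks exactly this set with probability 1/4 regardless, and none is the prize; weight (1/5)·(1/4) = 1/20 each.
The weights sum to 1/10.
So P(the cheque in envelope 4 | the presenter opened envelope 1, envelope 3, and envelope 5) = (1/20) / (1/10) = 1/2.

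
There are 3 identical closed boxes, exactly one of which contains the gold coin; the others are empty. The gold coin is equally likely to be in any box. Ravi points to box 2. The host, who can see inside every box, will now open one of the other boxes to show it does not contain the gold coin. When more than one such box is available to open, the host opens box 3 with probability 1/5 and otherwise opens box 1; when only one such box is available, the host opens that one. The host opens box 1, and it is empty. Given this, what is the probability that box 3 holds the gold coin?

Condition on the true location of the gold coin.
If it is in box 1 (prior 1/3): the host opened box 1, so this case is ruled out; weight (1/3)·0 = 0.
If it is in box 2 (prior 1/3): box 3 is available but not opened, probability 4/5; weight (1/3)·(4/5) = 4/15.
If it is in box 3 (prior 1/3): only box 1 is available, probability 1; weight (1/3)·1 = 1/3.
The weights sum to 3/5.
So P(the gold coin in box 3 | the host opened box 1) = (1/3) / (3/5) = 5/9.

5/9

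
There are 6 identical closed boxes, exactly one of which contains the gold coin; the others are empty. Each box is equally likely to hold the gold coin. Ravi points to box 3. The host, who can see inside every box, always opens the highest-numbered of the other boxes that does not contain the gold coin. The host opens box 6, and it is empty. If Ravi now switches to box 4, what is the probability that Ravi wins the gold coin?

Apply Bayes' rule, conditioning on where the gold coin actually is.
If it is in any of boxes 1, 2, 3, 4, and 5 (prior 1/6 each): box 6 is the highest-numbered option available, probability 1; weight (1/6)·1 = 1/6 each.
If it is in box 6 (prior 1/6): the host opened box 6, so this case is ruled out; weight (1/6)·0 = 0.
The weights sum to 5/6.
So P(the gold coin in box 4 | the host opened box 6) = (1/6) / (5/6) = 1/5.

1/5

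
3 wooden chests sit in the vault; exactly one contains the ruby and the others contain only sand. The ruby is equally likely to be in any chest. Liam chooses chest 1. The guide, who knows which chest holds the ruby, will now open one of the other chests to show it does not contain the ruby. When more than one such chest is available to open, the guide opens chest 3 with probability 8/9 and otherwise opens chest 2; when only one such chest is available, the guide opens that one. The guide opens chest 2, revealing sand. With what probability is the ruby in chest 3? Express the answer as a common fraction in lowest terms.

9/10

Apply Bayes' rule, conditioning on where the ruby actually is.
If it is in chest 1 (prior 1/3): chest 3 is available but not opened, probability 1/9; weight (1/3)·(1/9) = 1/27.
If it is in chest 2 (prior 1/3): the guide opened chest 2, so this case is ruled out; weight (1/3)·0 = 0.
If it is in chest 3 (prior 1/3): only chest 2 is available, probability 1; weight (1/3)·1 = 1/3.
The weights sum to 10/27.
So P(the ruby in chest 3 | the guide opened chest 2) = (1/3) / (10/27) = 9/10.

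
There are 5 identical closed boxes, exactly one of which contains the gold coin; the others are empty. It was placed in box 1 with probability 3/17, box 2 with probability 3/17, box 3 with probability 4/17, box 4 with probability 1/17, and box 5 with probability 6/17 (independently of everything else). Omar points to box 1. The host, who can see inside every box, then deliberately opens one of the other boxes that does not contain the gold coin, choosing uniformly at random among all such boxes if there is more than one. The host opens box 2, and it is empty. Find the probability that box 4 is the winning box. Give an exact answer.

Condition on the true location of the gold coin.
If it is in box 1 (prior 3/17): the host has 4 equally likely choices, so probability 1/4; weight (3/17)·(1/4) = 3/68.
If it is in box 2 (prior 3/17): the host opened box 2, so this case is ruled out; weight (3/17)·0 = 0.
If it is in box 3 (prior 4/17): the host has 3 equally likely choices, so probability 1/3; weight (4/17)·(1/3) = 4/51.
If it is in box 4 (prior 1/17): the host has 3 equally likely choices, so probability 1/3; weight (1/17)·(1/3) = 1/51.
If it is in box 5 (prior 6/17): the host has 3 equally likely choices, so probability 1/3; weight (6/17)·(1/3) = 2/17.
The weights sum to 53/204.
So P(the gold coin in box 4 | the host opened box 2) = (1/51) / (53/204) = 4/53.

4/53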